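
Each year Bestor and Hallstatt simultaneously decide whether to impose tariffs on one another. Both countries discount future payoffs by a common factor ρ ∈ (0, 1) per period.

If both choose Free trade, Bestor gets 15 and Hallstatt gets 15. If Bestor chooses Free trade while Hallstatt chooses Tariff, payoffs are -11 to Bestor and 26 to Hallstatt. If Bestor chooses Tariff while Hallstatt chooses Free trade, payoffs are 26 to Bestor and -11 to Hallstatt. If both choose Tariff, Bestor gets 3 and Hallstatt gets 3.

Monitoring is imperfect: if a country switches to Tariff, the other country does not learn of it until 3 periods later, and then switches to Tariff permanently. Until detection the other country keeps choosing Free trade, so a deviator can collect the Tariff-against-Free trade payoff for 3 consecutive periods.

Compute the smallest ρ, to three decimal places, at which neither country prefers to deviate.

Deviating for the 3 undetected periods gains 26−15 = 11 per period over cooperation, then loses 15−3 = 12 per period forever once punishment starts.
Gain: 11(1 + ρ + … + ρ^2); loss: 12·ρ^3/(1−ρ).
No profitable deviation ⇔ 11(1−ρ^3) ≤ 12·ρ^3, i.e. ρ^3 ≥ 11/(11+12) = 11/23.
Hence ρ ≥ (11/23)^(1/3) ≈ 0.782.

0.782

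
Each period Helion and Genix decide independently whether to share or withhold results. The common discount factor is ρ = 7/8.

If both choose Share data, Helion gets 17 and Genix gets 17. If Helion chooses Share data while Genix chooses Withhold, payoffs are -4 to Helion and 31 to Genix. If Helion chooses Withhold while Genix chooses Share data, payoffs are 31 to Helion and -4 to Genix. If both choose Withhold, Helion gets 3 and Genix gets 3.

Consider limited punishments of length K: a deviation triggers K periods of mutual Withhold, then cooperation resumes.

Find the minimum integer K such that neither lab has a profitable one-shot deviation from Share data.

Need Σ_{k=1}^{K} ρ^k ≥ (31−17)/(17−3) = 1.0000 at ρ = 7/8.
At K = 1 the sum is 0.8750 < 1.0000; at K = 2 it is 1.6406 ≥ 1.0000.
So the minimum punishment length is K = 2.

2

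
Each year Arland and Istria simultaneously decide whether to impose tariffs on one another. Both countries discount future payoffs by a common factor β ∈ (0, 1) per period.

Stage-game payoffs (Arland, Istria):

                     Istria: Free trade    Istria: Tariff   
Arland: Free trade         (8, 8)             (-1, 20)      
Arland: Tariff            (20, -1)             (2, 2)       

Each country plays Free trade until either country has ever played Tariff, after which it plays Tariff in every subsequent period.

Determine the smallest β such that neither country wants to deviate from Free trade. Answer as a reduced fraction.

One-period gain from deviating is 20 − 8 = 12. The loss is 8 − 2 = 6 in every subsequent period, with present value 6·β/(1−β).
Deviation is unprofitable when 6·β/(1−β) ≥ 12, i.e. β/(1−β) ≥ 2.
Equivalently β ≥ 12/(12+6) = 2/3.

2/3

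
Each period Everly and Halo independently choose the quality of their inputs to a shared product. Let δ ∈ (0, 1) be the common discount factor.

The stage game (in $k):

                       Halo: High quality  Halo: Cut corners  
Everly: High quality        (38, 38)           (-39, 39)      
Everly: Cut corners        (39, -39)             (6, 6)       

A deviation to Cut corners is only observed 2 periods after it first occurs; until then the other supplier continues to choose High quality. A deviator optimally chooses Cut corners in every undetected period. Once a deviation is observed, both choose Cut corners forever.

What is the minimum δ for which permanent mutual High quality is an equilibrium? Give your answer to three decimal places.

0.174

Deviating for the 2 undetected periods gains 39−38 = 1 per period over cooperation, then loses 38−6 = 32 per period forever once punishment starts.
Gain: 1(1 + δ + … + δ^1); loss: 32·δ^2/(1−δ).
No profitable deviation ⇔ 1(1−δ^2) ≤ 32·δ^2, i.e. δ^2 ≥ 1/(1+32) = 1/33.
Hence δ ≥ (1/33)^(1/2) ≈ 0.174.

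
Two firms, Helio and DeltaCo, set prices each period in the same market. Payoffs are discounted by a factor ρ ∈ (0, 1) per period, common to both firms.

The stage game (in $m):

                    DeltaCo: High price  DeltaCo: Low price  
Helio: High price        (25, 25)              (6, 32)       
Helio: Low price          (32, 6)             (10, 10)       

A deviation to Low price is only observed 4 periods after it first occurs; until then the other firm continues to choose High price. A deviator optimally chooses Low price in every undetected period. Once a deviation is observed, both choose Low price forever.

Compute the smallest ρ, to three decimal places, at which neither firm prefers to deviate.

0.751

The best deviation is to choose Low price for all 4 undetected periods, earning 32 each, then 10 forever once detected.
Deviation value: 32(1−ρ^4)/(1−ρ) + 10ρ^4/(1−ρ); cooperation value: 25/(1−ρ).
IC: 25 ≥ 32(1−ρ^4) + 10ρ^4 = 32 − 22ρ^4.
So ρ^4 ≥ 7/22, giving ρ ≥ (7/22)^(1/4) ≈ 0.751.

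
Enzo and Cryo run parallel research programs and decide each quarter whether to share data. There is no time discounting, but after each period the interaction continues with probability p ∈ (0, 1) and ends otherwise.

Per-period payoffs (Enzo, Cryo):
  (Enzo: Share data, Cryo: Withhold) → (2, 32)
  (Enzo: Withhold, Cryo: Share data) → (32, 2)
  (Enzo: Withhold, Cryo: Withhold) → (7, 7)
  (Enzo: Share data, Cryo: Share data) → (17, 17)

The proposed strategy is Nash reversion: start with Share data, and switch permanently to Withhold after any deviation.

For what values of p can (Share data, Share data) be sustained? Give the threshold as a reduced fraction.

With no time discounting, the continuation probability p plays the role of the discount factor.
Grim-trigger IC: 17/(1−p) ≥ 32 + 7p/(1−p) ⇒ p ≥ (32−17)/(32−7) = 3/5.

3/5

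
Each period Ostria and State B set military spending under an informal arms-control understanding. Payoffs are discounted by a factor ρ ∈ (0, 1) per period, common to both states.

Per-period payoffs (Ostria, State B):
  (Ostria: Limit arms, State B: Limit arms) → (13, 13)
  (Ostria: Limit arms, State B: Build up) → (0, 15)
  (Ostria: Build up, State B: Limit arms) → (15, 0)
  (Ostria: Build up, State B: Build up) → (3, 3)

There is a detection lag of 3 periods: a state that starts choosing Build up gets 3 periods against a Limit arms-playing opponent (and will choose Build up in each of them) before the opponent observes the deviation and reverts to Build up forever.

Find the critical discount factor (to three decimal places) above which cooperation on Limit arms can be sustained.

A deviator earns 15 for 3 periods, then 3 forever; cooperating earns 13 forever. Multiplying the IC by (1−ρ):
13 ≥ 15(1−ρ^3) + 3ρ^3, so 12·ρ^3 ≥ 2 and ρ^3 ≥ 1/6.
ρ ≥ (1/6)^(1/3) ≈ 0.550.

0.550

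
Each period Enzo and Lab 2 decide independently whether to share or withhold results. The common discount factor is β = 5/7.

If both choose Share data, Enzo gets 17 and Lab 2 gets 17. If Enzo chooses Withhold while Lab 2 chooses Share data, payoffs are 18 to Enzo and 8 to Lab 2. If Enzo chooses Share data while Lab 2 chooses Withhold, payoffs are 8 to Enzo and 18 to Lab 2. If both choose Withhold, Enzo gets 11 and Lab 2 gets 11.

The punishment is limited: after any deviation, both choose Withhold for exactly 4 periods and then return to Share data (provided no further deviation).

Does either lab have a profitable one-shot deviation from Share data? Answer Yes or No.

A one-shot deviation gives 18 now, then 11 for 4 periods, then back to 17.
Gain from deviating: (18−17) today; loss: (17−11) in each of the next 4 periods.
No-deviation condition: (17−11)(β+…+β^4) ≥ 18−17, i.e. β+…+β^4 ≥ 1/6.
At β = 5/7: β+…+β^4 = 1.8492 ≥ 0.1667.
So cooperation is sustainable.

No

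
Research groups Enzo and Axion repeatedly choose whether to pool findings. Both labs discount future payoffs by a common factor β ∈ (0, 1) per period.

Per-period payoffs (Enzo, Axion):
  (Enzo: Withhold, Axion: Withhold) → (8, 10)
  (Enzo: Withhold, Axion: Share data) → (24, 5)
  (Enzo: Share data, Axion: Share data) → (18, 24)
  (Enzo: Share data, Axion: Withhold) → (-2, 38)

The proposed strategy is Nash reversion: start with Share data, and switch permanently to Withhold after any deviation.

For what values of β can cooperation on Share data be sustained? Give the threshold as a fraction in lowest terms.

For Enzo: deviation gain 24−18 = 6, per-period punishment loss 18−8 = 10. IC gives β ≥ 6/16 = 3/8.
For Axion: gain 14, loss 14 per period, so β ≥ 14/28 = 1/2.
The tighter constraint is Axion's, so cooperation needs β ≥ 1/2.

1/2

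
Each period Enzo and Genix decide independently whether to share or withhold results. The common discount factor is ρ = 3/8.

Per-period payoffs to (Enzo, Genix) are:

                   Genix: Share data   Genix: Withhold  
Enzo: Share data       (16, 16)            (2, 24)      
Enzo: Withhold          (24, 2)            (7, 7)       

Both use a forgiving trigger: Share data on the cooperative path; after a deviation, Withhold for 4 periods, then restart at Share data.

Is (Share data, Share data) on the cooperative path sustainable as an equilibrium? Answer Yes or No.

IC: ρ+…+ρ^4 ≥ (24−16)/(16−7) = 8/9.
At ρ = 3/8: partial sum = 0.5881 < 0.8889. Cooperation not sustainable.

No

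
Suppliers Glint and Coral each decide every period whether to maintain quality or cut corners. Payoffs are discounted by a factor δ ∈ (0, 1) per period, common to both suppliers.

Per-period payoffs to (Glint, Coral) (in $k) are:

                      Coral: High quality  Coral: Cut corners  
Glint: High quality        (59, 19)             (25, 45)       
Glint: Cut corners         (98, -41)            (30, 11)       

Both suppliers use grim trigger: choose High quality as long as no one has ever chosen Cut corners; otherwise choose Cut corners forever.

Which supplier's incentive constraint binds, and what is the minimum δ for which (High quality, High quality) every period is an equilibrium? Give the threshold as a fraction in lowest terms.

Coral; δ ≥ 13/17

Glint: cooperation gives 59 each period; deviation gives 98 once then 30 forever.
  59/(1−δ) ≥ 98 + 30δ/(1−δ) ⇒ δ ≥ 39/68.
Coral: cooperation gives 19 each period; deviation gives 45 once then 11 forever.
  δ ≥ 26/34 = 13/17.
Both must hold, so the binding constraint is Coral's: δ ≥ 13/17.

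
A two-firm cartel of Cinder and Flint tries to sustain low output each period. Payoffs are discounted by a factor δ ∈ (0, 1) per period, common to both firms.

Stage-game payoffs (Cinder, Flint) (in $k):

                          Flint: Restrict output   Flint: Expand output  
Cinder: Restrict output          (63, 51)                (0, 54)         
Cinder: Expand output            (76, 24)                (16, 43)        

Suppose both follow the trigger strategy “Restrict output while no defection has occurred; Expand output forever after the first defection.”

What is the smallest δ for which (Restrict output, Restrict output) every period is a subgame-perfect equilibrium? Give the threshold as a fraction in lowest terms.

3/11

For Cinder: deviation gain 76−63 = 13, per-period punishment loss 63−16 = 47. IC gives δ ≥ 13/60.
For Flint: gain 3, loss 8 per period, so δ ≥ 3/11.
The tighter constraint is Flint's, so cooperation needs δ ≥ 3/11.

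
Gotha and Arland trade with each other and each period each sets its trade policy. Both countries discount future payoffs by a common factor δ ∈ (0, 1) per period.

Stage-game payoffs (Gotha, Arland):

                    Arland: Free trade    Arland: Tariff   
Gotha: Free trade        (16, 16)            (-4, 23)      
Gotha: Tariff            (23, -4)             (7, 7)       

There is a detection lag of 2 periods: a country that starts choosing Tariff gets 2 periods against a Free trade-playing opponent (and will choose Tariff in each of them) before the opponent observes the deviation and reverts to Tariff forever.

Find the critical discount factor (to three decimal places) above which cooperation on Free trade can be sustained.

A deviator earns 23 for 2 periods, then 7 forever; cooperating earns 16 forever. Multiplying the IC by (1−δ):
16 ≥ 23(1−δ^2) + 7δ^2, so 16·δ^2 ≥ 7 and δ^2 ≥ 7/16.
δ ≥ (7/16)^(1/2) ≈ 0.661.

0.661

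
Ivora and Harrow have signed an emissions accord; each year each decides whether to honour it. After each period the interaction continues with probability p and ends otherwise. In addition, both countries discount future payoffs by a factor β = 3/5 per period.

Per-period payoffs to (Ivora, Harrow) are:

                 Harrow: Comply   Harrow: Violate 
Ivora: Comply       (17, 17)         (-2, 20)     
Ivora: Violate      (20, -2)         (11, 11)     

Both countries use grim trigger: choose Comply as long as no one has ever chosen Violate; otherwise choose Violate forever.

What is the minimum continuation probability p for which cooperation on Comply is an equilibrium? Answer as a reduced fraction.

5/9

With continuation probability p and discount β, the effective per-period discount factor is βp.
Grim-trigger IC: βp ≥ (20−17)/(20−11) = 1/3.
So p ≥ (1/3)/(3/5) = 5/9.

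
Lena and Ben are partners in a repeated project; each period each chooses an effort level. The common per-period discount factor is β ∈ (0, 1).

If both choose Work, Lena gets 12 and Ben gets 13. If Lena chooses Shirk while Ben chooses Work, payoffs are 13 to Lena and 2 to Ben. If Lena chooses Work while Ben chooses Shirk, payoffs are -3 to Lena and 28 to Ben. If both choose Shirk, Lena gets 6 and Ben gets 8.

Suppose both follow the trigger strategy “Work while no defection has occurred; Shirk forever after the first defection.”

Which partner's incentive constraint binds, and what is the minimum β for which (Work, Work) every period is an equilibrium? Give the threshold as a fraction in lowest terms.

Ben; β ≥ 3/4

For Lena: deviation gain 13−12 = 1, per-period punishment loss 12−6 = 6. IC gives β ≥ 1/7.
For Ben: gain 15, loss 5 per period, so β ≥ 15/20 = 3/4.
The tighter constraint is Ben's, so cooperation needs β ≥ 3/4.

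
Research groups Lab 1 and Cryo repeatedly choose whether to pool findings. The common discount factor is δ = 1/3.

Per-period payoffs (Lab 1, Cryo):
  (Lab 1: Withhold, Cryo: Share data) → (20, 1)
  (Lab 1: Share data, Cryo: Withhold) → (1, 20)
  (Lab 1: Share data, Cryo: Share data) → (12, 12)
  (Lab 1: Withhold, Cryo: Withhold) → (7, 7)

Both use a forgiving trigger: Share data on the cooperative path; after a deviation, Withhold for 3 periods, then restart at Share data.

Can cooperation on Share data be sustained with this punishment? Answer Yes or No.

No

IC: δ+…+δ^3 ≥ (20−12)/(12−7) = 8/5.
At δ = 1/3: partial sum = 0.4815 < 1.6000. Cooperation not sustainable.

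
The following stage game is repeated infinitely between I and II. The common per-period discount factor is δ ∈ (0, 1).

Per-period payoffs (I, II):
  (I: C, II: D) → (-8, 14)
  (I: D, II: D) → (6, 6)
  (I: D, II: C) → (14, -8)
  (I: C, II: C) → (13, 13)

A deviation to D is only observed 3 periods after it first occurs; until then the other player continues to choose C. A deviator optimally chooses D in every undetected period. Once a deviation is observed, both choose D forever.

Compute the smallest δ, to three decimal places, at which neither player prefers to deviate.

Deviating for the 3 undetected periods gains 14−13 = 1 per period over cooperation, then loses 13−6 = 7 per period forever once punishment starts.
Gain: 1(1 + δ + … + δ^2); loss: 7·δ^3/(1−δ).
No profitable deviation ⇔ 1(1−δ^3) ≤ 7·δ^3, i.e. δ^3 ≥ 1/(1+7) = 1/8.
Hence δ ≥ (1/8)^(1/3) ≈ 0.500.

0.500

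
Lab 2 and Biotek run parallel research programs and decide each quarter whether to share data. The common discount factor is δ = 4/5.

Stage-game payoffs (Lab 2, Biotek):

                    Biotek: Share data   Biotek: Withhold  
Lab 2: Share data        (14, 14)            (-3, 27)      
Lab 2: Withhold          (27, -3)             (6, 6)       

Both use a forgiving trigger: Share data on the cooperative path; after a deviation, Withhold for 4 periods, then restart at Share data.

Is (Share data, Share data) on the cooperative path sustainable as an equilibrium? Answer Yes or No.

Yes

A one-shot deviation gives 27 now, then 6 for 4 periods, then back to 14.
Gain from deviating: (27−14) today; loss: (14−6) in each of the next 4 periods.
No-deviation condition: (14−6)(δ+…+δ^4) ≥ 27−14, i.e. δ+…+δ^4 ≥ 13/8.
At δ = 4/5: δ+…+δ^4 = 2.3616 ≥ 1.6250.
So cooperation is sustainable.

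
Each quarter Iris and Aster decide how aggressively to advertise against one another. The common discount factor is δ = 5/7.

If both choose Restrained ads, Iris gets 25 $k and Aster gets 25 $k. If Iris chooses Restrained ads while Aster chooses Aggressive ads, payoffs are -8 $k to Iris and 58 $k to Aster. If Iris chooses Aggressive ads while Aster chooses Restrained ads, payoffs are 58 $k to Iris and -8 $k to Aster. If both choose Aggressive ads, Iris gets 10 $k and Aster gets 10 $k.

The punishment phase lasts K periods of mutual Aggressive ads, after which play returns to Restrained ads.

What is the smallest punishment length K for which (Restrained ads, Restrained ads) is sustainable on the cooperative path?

Need Σ_{k=1}^{K} δ^k ≥ (58−25)/(25−10) = 2.2000 at δ = 5/7.
At K = 6 the sum is 2.1680 < 2.2000; at K = 7 it is 2.2628 ≥ 2.2000.
So the minimum punishment length is K = 7.

7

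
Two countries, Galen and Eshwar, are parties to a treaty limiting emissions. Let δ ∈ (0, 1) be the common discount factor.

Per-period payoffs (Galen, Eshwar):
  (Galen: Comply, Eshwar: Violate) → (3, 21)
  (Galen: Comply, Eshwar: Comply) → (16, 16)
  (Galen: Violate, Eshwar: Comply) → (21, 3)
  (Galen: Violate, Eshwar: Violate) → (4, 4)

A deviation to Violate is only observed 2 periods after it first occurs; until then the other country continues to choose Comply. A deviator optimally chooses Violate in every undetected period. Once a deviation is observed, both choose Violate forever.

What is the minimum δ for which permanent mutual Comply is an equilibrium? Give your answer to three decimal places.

0.542

A deviator earns 21 for 2 periods, then 4 forever; cooperating earns 16 forever. Multiplying the IC by (1−δ):
16 ≥ 21(1−δ^2) + 4δ^2, so 17·δ^2 ≥ 5 and δ^2 ≥ 5/17.
δ ≥ (5/17)^(1/2) ≈ 0.542.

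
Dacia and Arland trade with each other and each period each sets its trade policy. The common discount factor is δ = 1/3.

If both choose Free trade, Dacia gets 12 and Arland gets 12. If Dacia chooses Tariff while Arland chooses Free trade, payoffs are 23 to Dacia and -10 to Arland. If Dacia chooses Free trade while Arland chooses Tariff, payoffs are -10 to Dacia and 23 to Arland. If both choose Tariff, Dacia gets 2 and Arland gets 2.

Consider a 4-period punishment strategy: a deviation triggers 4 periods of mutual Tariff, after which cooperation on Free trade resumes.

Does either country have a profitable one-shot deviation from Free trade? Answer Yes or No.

Yes

IC: δ+…+δ^4 ≥ (23−12)/(12−2) = 11/10.
At δ = 1/3: partial sum = 0.4938 < 1.1000. Cooperation not sustainable.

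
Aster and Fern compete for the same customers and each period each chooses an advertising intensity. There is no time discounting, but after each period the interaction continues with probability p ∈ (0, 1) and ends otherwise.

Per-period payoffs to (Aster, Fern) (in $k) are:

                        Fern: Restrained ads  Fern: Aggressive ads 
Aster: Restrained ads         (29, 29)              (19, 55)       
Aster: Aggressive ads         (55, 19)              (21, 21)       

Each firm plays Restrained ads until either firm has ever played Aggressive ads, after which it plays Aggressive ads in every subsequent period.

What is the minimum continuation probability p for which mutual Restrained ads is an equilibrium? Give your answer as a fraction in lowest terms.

Expected cooperation value is 29 + p·29 + p²·29 + … = 29/(1−p); deviation gives 55 + p·21/(1−p).
29 ≥ 55(1−p) + 21p ⇒ 34p ≥ 26 ⇒ p ≥ 26/34 = 13/17.

13/17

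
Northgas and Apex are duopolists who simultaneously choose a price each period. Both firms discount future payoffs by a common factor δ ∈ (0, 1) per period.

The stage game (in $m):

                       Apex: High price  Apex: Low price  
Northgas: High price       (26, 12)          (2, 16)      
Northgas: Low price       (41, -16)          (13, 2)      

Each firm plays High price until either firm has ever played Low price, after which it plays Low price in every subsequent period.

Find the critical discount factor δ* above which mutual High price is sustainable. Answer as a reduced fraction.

15/28

For Northgas: deviation gain 41−26 = 15, per-period punishment loss 26−13 = 13. IC gives δ ≥ 15/28.
For Apex: gain 4, loss 10 per period, so δ ≥ 4/14 = 2/7.
The tighter constraint is Northgas's, so cooperation needs δ ≥ 15/28.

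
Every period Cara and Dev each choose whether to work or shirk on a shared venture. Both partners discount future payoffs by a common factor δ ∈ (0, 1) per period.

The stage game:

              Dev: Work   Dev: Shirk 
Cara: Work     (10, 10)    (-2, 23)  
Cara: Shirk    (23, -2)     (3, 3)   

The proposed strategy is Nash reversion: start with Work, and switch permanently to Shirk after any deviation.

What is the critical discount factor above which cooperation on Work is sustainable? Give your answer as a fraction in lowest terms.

10/(1−δ) ≥ 23 + 3δ/(1−δ)
10 ≥ 23 − 20δ
δ ≥ 13/20.

13/20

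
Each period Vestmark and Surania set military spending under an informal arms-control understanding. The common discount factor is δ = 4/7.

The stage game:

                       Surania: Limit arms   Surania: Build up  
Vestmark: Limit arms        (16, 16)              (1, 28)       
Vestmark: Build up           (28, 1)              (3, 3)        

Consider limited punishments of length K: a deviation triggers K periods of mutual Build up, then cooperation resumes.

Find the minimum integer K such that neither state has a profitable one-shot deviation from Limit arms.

3

IC: δ(1−δ^K)/(1−δ) ≥ (28−16)/(16−3) = 12/13.
With δ = 4/7: need 1 − δ^K ≥ 12/13·(1−4/7)/(4/7), i.e. δ^K ≤ 0.3077.
Since (4/7)^2 = 0.3265 and (4/7)^3 = 0.1866, the smallest such K is 3.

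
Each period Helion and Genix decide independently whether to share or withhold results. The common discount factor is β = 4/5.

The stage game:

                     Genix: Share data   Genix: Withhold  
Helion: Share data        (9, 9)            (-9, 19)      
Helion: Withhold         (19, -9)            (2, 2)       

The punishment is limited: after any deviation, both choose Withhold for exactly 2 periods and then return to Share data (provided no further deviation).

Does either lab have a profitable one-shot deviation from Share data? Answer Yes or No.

No

IC: β+…+β^2 ≥ (19−9)/(9−2) = 10/7.
At β = 4/5: partial sum = 1.4400 ≥ 1.4286. Cooperation sustainable.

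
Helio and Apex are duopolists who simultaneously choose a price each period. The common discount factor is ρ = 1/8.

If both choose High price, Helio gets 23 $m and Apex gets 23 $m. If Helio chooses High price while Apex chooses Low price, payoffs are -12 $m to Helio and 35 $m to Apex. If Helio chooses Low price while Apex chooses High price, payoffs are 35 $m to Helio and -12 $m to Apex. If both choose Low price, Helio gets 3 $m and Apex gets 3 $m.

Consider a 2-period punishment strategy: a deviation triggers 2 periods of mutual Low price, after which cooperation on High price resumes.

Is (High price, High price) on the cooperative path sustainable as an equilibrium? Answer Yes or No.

No

Comparing payoff streams over the 3 periods until play realigns: cooperate → 23(1+ρ+…+ρ^2); deviate → 35 + 3(ρ+…+ρ^2).
Cooperation is sustained iff (23−3)(ρ+…+ρ^2) ≥ 35−23.
ρ+…+ρ^2 = 1/8·(1−(1/8)^2)/(1−1/8) = 0.1406, and (35−23)/(23−3) = 0.6000.
0.1406 < 0.6000, so cooperation is not sustainable.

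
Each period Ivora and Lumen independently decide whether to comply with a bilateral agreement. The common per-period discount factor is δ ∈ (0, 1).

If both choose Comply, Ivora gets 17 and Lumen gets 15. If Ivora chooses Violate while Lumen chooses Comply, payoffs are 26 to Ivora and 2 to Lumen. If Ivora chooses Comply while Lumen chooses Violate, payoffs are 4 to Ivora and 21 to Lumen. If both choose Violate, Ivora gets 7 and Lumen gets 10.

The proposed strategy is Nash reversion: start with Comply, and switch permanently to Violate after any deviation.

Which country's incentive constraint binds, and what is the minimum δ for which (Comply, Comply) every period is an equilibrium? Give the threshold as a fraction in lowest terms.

Ivora: cooperation gives 17 each period; deviation gives 26 once then 7 forever.
  17/(1−δ) ≥ 26 + 7δ/(1−δ) ⇒ δ ≥ 9/19.
Lumen: cooperation gives 15 each period; deviation gives 21 once then 10 forever.
  δ ≥ 6/11.
Both must hold, so the binding constraint is Lumen's: δ ≥ 6/11.

Lumen; δ ≥ 6/11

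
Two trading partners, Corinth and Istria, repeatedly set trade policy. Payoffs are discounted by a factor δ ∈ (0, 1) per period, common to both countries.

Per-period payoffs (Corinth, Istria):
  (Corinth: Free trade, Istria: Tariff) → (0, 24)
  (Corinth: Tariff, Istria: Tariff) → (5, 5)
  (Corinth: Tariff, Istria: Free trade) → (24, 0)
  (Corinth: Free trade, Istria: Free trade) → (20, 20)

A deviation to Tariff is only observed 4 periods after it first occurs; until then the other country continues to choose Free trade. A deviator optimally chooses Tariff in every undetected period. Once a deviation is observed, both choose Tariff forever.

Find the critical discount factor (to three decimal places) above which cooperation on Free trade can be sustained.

A deviator earns 24 for 4 periods, then 5 forever; cooperating earns 20 forever. Multiplying the IC by (1−δ):
20 ≥ 24(1−δ^4) + 5δ^4, so 19·δ^4 ≥ 4 and δ^4 ≥ 4/19.
δ ≥ (4/19)^(1/4) ≈ 0.677.

0.677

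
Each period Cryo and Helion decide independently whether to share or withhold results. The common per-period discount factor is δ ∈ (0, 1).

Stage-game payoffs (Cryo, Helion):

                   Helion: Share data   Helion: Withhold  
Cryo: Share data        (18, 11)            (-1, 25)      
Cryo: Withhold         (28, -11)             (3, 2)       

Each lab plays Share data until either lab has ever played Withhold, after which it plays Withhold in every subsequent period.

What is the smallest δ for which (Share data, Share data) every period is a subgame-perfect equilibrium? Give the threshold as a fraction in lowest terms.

Cryo's threshold: (28−18)/(28−3) = 2/5.
Helion's threshold: (25−11)/(25−2) = 14/23.
2/5 < 14/23, so Helion binds and δ* = 14/23.

14/23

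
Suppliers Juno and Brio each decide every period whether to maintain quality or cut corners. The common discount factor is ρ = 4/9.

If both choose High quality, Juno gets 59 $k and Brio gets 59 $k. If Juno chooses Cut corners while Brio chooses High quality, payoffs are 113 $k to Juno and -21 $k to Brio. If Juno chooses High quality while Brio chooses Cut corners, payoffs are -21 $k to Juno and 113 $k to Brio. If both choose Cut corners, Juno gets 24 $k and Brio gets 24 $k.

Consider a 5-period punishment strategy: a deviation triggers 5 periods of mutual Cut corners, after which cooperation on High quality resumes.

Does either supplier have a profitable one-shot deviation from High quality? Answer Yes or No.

Yes

IC: ρ+…+ρ^5 ≥ (113−59)/(59−24) = 54/35.
At ρ = 4/9: partial sum = 0.7861 < 1.5429. Cooperation not sustainable.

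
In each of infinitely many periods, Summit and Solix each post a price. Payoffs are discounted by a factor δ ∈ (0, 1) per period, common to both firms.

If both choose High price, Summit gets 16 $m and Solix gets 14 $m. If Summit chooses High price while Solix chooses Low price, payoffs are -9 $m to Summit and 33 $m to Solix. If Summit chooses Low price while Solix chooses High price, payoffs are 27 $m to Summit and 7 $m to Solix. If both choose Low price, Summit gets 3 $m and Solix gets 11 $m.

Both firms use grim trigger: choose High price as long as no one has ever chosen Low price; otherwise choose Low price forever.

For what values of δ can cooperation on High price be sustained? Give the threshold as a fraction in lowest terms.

19/22

Summit's threshold: (27−16)/(27−3) = 11/24.
Solix's threshold: (33−14)/(33−11) = 19/22.
11/24 < 19/22, so Solix binds and δ* = 19/22.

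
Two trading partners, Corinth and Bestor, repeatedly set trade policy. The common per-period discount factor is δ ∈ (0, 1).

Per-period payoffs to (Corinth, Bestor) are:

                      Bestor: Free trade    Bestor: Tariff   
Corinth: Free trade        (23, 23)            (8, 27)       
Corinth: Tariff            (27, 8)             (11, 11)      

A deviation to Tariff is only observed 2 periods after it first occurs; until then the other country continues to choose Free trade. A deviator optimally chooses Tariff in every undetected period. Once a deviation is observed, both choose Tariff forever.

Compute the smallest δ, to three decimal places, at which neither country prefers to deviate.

0.500

A deviator earns 27 for 2 periods, then 11 forever; cooperating earns 23 forever. Multiplying the IC by (1−δ):
23 ≥ 27(1−δ^2) + 11δ^2, so 16·δ^2 ≥ 4 and δ^2 ≥ 1/4.
δ ≥ (1/4)^(1/2) ≈ 0.500.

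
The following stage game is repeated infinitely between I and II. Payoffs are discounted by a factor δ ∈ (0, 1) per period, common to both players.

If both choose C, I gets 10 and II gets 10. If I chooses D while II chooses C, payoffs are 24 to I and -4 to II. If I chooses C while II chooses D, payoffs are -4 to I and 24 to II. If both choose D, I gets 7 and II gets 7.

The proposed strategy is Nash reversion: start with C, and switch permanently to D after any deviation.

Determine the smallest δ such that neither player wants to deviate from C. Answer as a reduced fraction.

14/17

One-period gain from deviating is 24 − 10 = 14. The loss is 10 − 7 = 3 in every subsequent period, with present value 3·δ/(1−δ).
Deviation is unprofitable when 3·δ/(1−δ) ≥ 14, i.e. δ/(1−δ) ≥ 14/3.
Equivalently δ ≥ 14/(14+3) = 14/17.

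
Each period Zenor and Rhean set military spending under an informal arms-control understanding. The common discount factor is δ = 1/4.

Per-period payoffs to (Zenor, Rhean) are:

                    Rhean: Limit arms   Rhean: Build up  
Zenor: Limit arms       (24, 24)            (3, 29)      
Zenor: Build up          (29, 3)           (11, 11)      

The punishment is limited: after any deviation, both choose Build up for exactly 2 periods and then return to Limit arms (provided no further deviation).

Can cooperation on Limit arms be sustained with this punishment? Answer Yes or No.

No

Comparing payoff streams over the 3 periods until play realigns: cooperate → 24(1+δ+…+δ^2); deviate → 29 + 11(δ+…+δ^2).
Cooperation is sustained iff (24−11)(δ+…+δ^2) ≥ 29−24.
δ+…+δ^2 = 1/4·(1−(1/4)^2)/(1−1/4) = 0.3125, and (29−24)/(24−11) = 0.3846.
0.3125 < 0.3846, so cooperation is not sustainable.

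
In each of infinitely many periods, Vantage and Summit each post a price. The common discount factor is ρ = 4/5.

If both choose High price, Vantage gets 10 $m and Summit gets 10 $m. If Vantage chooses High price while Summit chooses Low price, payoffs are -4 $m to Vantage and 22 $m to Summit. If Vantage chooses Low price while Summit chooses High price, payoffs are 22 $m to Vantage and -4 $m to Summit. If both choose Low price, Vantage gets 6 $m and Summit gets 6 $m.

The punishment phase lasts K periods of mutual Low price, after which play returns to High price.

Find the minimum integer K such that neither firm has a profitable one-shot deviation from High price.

7

IC: ρ(1−ρ^K)/(1−ρ) ≥ (22−10)/(10−6) = 3.
With ρ = 4/5: need 1 − ρ^K ≥ 3·(1−4/5)/(4/5), i.e. ρ^K ≤ 0.2500.
Since (4/5)^6 = 0.2621 and (4/5)^7 = 0.2097, the smallest such K is 7.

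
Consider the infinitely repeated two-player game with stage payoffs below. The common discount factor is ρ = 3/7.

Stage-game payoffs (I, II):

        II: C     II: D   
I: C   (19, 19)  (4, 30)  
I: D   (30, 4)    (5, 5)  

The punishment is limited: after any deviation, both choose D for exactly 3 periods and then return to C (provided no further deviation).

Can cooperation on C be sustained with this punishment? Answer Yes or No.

No

Comparing payoff streams over the 4 periods until play realigns: cooperate → 19(1+ρ+…+ρ^3); deviate → 30 + 5(ρ+…+ρ^3).
Cooperation is sustained iff (19−5)(ρ+…+ρ^3) ≥ 30−19.
ρ+…+ρ^3 = 3/7·(1−(3/7)^3)/(1−3/7) = 0.6910, and (30−19)/(19−5) = 0.7857.
0.6910 < 0.7857, so cooperation is not sustainable.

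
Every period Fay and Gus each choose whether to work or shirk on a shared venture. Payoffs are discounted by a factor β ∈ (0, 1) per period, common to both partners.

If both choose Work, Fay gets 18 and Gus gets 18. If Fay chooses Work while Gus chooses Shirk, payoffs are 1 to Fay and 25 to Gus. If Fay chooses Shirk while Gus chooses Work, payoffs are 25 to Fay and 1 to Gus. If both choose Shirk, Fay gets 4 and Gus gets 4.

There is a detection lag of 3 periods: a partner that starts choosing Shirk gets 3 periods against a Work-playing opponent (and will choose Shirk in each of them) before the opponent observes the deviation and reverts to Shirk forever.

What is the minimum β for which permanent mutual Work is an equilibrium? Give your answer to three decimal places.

0.693

Deviating for the 3 undetected periods gains 25−18 = 7 per period over cooperation, then loses 18−4 = 14 per period forever once punishment starts.
Gain: 7(1 + β + … + β^2); loss: 14·β^3/(1−β).
No profitable deviation ⇔ 7(1−β^3) ≤ 14·β^3, i.e. β^3 ≥ 7/(7+14) = 1/3.
Hence β ≥ (1/3)^(1/3) ≈ 0.693.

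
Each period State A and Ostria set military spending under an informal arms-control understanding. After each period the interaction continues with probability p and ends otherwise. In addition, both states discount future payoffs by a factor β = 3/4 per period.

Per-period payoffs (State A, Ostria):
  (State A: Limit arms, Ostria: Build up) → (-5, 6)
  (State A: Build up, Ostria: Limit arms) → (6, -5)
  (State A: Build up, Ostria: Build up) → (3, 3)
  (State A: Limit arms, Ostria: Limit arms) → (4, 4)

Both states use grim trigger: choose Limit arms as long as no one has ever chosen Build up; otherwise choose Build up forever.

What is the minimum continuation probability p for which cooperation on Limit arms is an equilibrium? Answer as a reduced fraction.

8/9

Expected continuation weight on next period's payoff is β·p = 3/4·p, which plays the role of the discount factor.
Cooperation requires 3/4·p ≥ (6−4)/(6−3) = 2/3, hence p ≥ 8/9.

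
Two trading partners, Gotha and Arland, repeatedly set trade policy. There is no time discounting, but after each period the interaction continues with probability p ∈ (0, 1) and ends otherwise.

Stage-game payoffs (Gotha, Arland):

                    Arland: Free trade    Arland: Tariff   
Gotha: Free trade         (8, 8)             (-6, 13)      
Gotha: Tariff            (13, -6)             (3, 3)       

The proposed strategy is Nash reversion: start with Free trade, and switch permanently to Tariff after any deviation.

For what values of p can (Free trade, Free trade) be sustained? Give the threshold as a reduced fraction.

1/2

Expected cooperation value is 8 + p·8 + p²·8 + … = 8/(1−p); deviation gives 13 + p·3/(1−p).
8 ≥ 13(1−p) + 3p ⇒ 10p ≥ 5 ⇒ p ≥ 5/10 = 1/2.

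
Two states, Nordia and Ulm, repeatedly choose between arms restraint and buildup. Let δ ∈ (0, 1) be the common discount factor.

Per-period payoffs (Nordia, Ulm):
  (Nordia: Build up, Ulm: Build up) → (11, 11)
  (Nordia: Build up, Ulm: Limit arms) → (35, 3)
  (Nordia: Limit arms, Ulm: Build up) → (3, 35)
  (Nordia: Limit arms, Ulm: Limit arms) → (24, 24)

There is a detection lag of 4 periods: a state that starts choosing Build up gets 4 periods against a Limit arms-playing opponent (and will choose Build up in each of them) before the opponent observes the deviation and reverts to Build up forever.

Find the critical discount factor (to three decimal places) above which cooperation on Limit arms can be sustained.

0.823

Deviating for the 4 undetected periods gains 35−24 = 11 per period over cooperation, then loses 24−11 = 13 per period forever once punishment starts.
Gain: 11(1 + δ + … + δ^3); loss: 13·δ^4/(1−δ).
No profitable deviation ⇔ 11(1−δ^4) ≤ 13·δ^4, i.e. δ^4 ≥ 11/(11+13) = 11/24.
Hence δ ≥ (11/24)^(1/4) ≈ 0.823.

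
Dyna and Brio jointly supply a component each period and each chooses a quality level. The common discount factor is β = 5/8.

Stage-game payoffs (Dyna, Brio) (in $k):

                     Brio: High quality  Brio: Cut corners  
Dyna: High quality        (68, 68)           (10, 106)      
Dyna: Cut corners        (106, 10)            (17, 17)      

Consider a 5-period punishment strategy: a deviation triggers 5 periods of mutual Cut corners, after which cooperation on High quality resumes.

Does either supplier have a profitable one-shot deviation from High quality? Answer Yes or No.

Comparing payoff streams over the 6 periods until play realigns: cooperate → 68(1+β+…+β^5); deviate → 106 + 17(β+…+β^5).
Cooperation is sustained iff (68−17)(β+…+β^5) ≥ 106−68.
β+…+β^5 = 5/8·(1−(5/8)^5)/(1−5/8) = 1.5077, and (106−68)/(68−17) = 0.7451.
1.5077 ≥ 0.7451, so cooperation is sustainable.

No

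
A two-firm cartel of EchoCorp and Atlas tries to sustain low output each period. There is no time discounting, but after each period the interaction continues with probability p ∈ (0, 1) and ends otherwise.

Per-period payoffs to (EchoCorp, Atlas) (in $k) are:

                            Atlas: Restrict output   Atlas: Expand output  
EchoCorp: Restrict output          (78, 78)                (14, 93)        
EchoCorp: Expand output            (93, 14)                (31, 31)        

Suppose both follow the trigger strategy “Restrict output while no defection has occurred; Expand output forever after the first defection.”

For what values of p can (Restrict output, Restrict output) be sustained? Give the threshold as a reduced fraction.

15/62

Expected cooperation value is 78 + p·78 + p²·78 + … = 78/(1−p); deviation gives 93 + p·31/(1−p).
78 ≥ 93(1−p) + 31p ⇒ 62p ≥ 15 ⇒ p ≥ 15/62.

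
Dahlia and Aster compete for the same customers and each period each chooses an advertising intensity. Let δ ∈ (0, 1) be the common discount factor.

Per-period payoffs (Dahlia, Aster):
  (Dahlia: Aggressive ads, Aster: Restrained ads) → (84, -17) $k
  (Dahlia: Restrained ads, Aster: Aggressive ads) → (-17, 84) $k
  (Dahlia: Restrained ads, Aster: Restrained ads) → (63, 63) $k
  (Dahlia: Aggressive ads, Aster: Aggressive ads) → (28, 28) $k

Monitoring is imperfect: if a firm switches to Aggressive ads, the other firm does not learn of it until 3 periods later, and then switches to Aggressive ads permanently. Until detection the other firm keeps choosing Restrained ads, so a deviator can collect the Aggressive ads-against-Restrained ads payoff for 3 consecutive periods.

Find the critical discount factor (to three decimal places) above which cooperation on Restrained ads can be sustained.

0.721

The best deviation is to choose Aggressive ads for all 3 undetected periods, earning 84 each, then 28 forever once detected.
Deviation value: 84(1−δ^3)/(1−δ) + 28δ^3/(1−δ); cooperation value: 63/(1−δ).
IC: 63 ≥ 84(1−δ^3) + 28δ^3 = 84 − 56δ^3.
So δ^3 ≥ 21/56 = 3/8, giving δ ≥ (3/8)^(1/3) ≈ 0.721.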